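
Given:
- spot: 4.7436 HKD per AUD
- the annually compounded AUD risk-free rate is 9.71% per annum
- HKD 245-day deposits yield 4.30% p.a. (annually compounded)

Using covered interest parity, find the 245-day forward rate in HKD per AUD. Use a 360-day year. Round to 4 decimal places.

T = 245/360 years.
HKD accumulates by (1 + 0.0430)^(245/360) = 1.0290666.
Growth of 1 AUD over T: (1 + 0.0971)^(245/360) = 1.0650985.
So F = 4.7436 × 1.0290666 / 1.0650985 = 4.583126 (HKD/AUD).

4.5831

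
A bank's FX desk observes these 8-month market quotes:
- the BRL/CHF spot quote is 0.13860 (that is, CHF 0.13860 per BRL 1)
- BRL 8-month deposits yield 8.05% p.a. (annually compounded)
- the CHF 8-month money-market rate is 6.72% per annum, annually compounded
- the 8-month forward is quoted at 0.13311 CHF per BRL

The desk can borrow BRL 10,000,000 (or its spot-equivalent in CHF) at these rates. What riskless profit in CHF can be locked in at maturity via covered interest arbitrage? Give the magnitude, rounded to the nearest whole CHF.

CHF 45,807

T = 8/12 years.
Route A — deposit BRL, sell forward: 10,000,000 × 1.052971252 × 0.13311 = CHF 1,401,610.03.
Route B — convert at spot, deposit CHF: 10,000,000 × 0.13860 × 1.044312664 = CHF 1,447,417.35.
The quoted forward undervalues BRL, so borrow BRL, convert to CHF at spot, deposit the CHF at 6.72%, and buy BRL forward at 0.13311 to cover the loan.
The gap between the two covered legs is CHF 45,807.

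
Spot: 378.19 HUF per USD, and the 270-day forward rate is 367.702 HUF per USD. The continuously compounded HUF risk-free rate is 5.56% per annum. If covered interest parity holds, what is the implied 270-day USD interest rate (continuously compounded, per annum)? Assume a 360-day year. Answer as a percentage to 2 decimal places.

9.31%

T = 270/360 years.
By CIP, F/S equals the HUF-to-USD growth ratio: 367.702/378.19 = 0.9722679.
HUF growth factor: e^(0.0556×270/360) = 1.0425817.
That pins the USD growth at 1.0723194.
Take logs: ln 1.0723194 / (270/360) = 0.093099, so 9.31%.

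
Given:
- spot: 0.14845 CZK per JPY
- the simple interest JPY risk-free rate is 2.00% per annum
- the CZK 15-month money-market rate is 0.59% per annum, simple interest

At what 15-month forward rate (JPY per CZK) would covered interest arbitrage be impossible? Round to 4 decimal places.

6.8541

T = 15/12 years.
Growth of 1 CZK over T: 1 + 0.0059×15/12 = 1.007375.
JPY growth factor: 1 + 0.0200×15/12 = 1.025000.
Forward (CZK per JPY) = 0.14845 × 1.007375 / 1.025000 = 0.1458974.
Invert for JPY per CZK: 1 / 0.1458974 = 6.8541.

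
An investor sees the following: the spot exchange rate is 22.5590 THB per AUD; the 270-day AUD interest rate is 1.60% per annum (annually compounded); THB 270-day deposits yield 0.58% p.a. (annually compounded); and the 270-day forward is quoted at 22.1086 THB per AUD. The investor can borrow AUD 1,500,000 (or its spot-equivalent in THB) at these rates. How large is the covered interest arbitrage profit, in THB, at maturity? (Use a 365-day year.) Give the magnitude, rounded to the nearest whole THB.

T = 270/365 years.
Route A — deposit AUD, sell forward: 1,500,000 × 1.0118111366 × 22.1086 = THB 33,554,591.54.
Route B — convert at spot, deposit THB: 1,500,000 × 22.5590 × 1.0042871804 = THB 33,983,571.75.
The quoted forward undervalues AUD, so borrow AUD, convert to THB at spot, deposit the THB at 0.58%, and buy AUD forward at 22.1086 to cover the loan.
Arbitrage profit = |33,554,591.54 − 33,983,571.75| = THB 428,980.

THB 428,980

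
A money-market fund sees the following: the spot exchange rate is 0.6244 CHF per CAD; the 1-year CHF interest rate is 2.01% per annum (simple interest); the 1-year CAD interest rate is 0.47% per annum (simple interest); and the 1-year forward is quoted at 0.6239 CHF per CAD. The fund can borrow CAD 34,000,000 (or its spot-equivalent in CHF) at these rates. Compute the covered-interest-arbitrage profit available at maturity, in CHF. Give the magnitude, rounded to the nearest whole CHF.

CHF 344,016

T = 1 year.
Invest the CAD and cover forward: 34,000,000 × 1.004700 × 0.6239 = CHF 21,312,299.22.
Convert at spot and invest in CHF: 34,000,000 × 0.6244 × 1.020100 = CHF 21,656,314.96.
The quoted forward undervalues CAD, so borrow CAD, convert to CHF at spot, deposit the CHF at 2.01%, and buy CAD forward at 0.6239 to cover the loan.
Profit = 21,656,314.96 − 21,312,299.22 = CHF 344,016.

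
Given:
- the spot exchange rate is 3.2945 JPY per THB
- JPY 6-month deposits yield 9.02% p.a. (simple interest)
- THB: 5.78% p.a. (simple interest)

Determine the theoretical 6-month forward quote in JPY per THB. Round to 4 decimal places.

T = 6/12 years.
JPY accumulates by 1 + 0.0902×6/12 = 1.045100.
THB accumulates by 1 + 0.0578×6/12 = 1.028900.
So F = 3.2945 × 1.045100 / 1.028900 = 3.346372 (JPY/THB).

3.3464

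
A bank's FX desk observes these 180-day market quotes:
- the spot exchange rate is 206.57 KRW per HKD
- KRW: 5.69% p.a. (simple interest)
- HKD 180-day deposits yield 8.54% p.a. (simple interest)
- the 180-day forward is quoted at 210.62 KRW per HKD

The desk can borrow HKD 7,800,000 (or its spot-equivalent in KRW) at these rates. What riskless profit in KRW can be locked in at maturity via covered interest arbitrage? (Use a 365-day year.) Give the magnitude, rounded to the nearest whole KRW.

KRW 55,566,146

T = 180/365 years.
Invest the HKD and cover forward: 7,800,000 × 1.042115068493 × 210.62 = KRW 1,712,024,150.66.
Convert at spot and invest in KRW: 7,800,000 × 206.57 × 1.028060273973 = KRW 1,656,458,004.20.
The quoted forward overvalues HKD, so borrow KRW, buy HKD at spot, deposit the HKD at 8.54%, and sell the proceeds forward at 210.62.
The gap between the two covered legs is KRW 55,566,146.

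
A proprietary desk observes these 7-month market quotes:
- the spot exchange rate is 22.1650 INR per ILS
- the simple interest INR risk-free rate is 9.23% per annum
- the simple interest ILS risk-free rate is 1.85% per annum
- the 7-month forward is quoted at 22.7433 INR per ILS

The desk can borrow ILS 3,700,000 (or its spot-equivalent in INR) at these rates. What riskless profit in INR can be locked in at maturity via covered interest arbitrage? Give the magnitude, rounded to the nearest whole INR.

T = 7/12 years.
Invest the ILS and cover forward: 3,700,000 × 1.0107916667 × 22.7433 = INR 85,058,331.02.
Convert at spot and invest in INR: 3,700,000 × 22.1650 × 1.0538416667 = INR 86,426,082.01.
The quoted forward undervalues ILS, so borrow ILS, convert to INR at spot, deposit the INR at 9.23%, and buy ILS forward at 22.7433 to cover the loan.
Profit = 86,426,082.01 − 85,058,331.02 = INR 1,367,751.

INR 1,367,751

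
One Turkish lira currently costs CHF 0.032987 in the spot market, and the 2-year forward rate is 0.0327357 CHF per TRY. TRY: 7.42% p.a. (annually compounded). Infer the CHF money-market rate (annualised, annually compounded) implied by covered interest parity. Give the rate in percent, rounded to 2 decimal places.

7.01%

T = 2 years.
F/S = 0.0327357/0.032987 = 0.9923818 = (growth of CHF) / (growth of TRY).
TRY growth factor: (1 + 0.0742)^2 = 1.1539056.
Hence g_CHF = 1.1451149.
r = 1.1451149^(1/2) − 1 = 0.070100 → 7.01%.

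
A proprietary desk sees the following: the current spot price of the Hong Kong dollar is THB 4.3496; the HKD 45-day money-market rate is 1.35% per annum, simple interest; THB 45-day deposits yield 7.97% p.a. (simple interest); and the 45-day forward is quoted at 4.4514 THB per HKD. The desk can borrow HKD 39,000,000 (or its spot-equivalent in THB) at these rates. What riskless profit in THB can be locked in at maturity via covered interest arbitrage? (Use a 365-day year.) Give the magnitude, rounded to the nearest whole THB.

T = 45/365 years.
Route A — deposit HKD, sell forward: 39,000,000 × 1.00166438356 × 4.4514 = THB 173,893,544.64.
Route B — convert at spot, deposit THB: 39,000,000 × 4.3496 × 1.0098260274 = THB 171,301,232.26.
The quoted forward overvalues HKD, so borrow THB, buy HKD at spot, deposit the HKD at 1.35%, and sell the proceeds forward at 4.4514.
Profit = 173,893,544.64 − 171,301,232.26 = THB 2,592,312.

THB 2,592,312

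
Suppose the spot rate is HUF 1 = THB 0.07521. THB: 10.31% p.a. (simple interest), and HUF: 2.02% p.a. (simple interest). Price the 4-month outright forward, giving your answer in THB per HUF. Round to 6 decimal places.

T = 4/12 years.
THB growth factor: 1 + 0.1031×4/12 = 1.0343667.
HUF accumulates by 1 + 0.0202×4/12 = 1.0067333.
CIP: F = S · (grow THB)/(grow HUF) = 0.07521 × 1.0343667/1.0067333 = 0.07727441 THB per HUF.

0.077274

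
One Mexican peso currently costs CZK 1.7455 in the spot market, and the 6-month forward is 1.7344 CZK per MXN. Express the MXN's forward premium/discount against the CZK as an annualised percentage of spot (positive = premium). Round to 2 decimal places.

T = 6/12 years.
(F − S)/S = (1.7344 − 1.7455)/1.7455 = -0.0063592.
Annualise by dividing by T: -0.0063592 / (6/12) = -0.012718 → -1.27%.

-1.27%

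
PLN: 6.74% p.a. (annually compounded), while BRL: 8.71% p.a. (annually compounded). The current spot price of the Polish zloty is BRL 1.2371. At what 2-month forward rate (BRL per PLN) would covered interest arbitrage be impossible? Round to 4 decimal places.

1.2409

T = 2/12 years.
Growth of 1 BRL over T: (1 + 0.0871)^(2/12) = 1.0140163.
Growth of 1 PLN over T: (1 + 0.0674)^(2/12) = 1.0109303.
So F = 1.2371 × 1.0140163 / 1.0109303 = 1.240876 (BRL/PLN).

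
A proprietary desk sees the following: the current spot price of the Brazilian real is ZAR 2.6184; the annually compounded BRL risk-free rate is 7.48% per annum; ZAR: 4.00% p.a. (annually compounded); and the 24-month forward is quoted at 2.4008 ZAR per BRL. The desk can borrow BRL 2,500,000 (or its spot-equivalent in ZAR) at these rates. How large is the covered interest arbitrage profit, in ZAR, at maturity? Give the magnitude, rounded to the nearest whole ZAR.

T = 2 years.
Invest the BRL and cover forward: 2,500,000 × 1.15519504 × 2.4008 = ZAR 6,933,480.63.
Convert at spot and invest in ZAR: 2,500,000 × 2.6184 × 1.081600 = ZAR 7,080,153.60.
The quoted forward undervalues BRL, so borrow BRL, convert to ZAR at spot, deposit the ZAR at 4.00%, and buy BRL forward at 2.4008 to cover the loan.
Arbitrage profit = |6,933,480.63 − 7,080,153.60| = ZAR 146,673.

ZAR 146,673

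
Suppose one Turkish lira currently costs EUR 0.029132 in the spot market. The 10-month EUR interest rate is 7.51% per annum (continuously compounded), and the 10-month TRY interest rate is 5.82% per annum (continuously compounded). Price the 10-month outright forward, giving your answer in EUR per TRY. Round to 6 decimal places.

0.029545

T = 10/12 years.
Growth of 1 EUR over T: e^(0.0751×10/12) = 1.0645832.
TRY growth factor: e^(0.0582×10/12) = 1.0496954.
Forward (EUR per TRY) = 0.029132 × 1.0645832 / 1.0496954 = 0.02954518.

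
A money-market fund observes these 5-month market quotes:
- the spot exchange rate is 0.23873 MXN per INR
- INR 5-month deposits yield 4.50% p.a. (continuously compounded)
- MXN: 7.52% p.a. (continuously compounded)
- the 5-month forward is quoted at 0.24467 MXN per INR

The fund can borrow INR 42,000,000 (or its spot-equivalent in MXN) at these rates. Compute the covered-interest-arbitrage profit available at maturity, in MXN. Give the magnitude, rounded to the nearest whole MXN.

T = 5/12 years.
Route A — deposit INR, sell forward: 42,000,000 × 1.0189268851 × 0.24467 = MXN 10,470,635.32.
Route B — convert at spot, deposit MXN: 42,000,000 × 0.23873 × 1.0318293897 = MXN 10,345,802.47.
The quoted forward overvalues INR, so borrow MXN, buy INR at spot, deposit the INR at 4.50%, and sell the proceeds forward at 0.24467.
Arbitrage profit = |10,470,635.32 − 10,345,802.47| = MXN 124,833.

MXN 124,833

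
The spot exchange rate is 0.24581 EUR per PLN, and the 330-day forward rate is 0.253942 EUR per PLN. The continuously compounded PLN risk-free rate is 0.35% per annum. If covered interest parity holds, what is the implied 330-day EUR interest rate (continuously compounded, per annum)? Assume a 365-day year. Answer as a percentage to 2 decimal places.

T = 330/365 years.
CIP gives F = S · g_EUR/g_PLN, so g_EUR/g_PLN = 0.253942/0.24581 = 1.0330825.
The PLN side grows by e^(0.0035×330/365) = 1.0031694.
Hence g_EUR = 1.0363568.
r = ln(1.0363568)/(330/365) = 0.039499 → 3.95%.

3.95%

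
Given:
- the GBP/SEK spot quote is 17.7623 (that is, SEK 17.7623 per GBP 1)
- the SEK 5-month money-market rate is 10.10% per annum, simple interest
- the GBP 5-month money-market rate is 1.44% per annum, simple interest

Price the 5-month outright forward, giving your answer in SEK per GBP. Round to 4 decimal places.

T = 5/12 years.
SEK accumulates by 1 + 0.1010×5/12 = 1.04208333.
GBP growth factor: 1 + 0.0144×5/12 = 1.006000.
So F = 17.7623 × 1.04208333 / 1.006000 = 18.399400 (SEK/GBP).

18.3994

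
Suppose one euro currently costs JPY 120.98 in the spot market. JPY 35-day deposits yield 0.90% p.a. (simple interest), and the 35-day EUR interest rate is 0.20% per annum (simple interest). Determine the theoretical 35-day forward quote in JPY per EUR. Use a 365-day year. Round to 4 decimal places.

T = 35/365 years.
JPY accumulates by 1 + 0.0090×35/365 = 1.000863014.
EUR growth factor: 1 + 0.0020×35/365 = 1.000191781.
So F = 120.98 × 1.000863014 / 1.000191781 = 121.061190 (JPY/EUR).

121.0612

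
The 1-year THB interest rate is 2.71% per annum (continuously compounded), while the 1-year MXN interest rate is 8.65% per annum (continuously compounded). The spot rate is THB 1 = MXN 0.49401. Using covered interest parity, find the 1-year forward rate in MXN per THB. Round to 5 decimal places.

0.52424

T = 1 year.
Growth of 1 MXN over T: e^(0.0865×1) = 1.0903514.
Growth of 1 THB over T: e^(0.0271×1) = 1.0274705.
So F = 0.49401 × 1.0903514 / 1.0274705 = 0.5242433 (MXN/THB).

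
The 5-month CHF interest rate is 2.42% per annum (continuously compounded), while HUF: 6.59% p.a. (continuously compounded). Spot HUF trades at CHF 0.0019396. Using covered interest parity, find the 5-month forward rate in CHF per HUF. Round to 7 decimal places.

T = 5/12 years.
Growth of 1 CHF over T: e^(0.0242×5/12) = 1.0101343.
Growth of 1 HUF over T: e^(0.0659×5/12) = 1.0278388.
CIP: F = S · (grow CHF)/(grow HUF) = 0.0019396 × 1.0101343/1.0278388 = 0.001906190 CHF per HUF.

0.0019062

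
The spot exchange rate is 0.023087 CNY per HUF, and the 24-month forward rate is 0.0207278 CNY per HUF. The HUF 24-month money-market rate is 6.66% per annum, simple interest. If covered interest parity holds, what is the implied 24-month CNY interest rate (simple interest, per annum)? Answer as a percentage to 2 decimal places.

T = 2 years.
F/S = 0.0207278/0.023087 = 0.8978126 = (growth of CNY) / (growth of HUF).
The HUF side grows by 1 + 0.0666×2 = 1.133200.
Hence g_CNY = 1.0174012.
r = (1.0174012 − 1)/2 = 0.008701 → 0.87%.

0.87%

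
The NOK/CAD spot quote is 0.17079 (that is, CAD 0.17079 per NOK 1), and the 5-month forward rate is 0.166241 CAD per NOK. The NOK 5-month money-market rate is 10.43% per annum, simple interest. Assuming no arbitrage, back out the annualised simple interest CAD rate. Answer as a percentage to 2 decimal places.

T = 5/12 years.
F/S = 0.166241/0.17079 = 0.9733650 = (growth of CAD) / (growth of NOK).
The NOK side grows by 1 + 0.1043×5/12 = 1.0434583.
Hence g_CAD = 1.0156658.
r = (1.0156658 − 1)/(5/12) = 0.037598 → 3.76%.

3.76%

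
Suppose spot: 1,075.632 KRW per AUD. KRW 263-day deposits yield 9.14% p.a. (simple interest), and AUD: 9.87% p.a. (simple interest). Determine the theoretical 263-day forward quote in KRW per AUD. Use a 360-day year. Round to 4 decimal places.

1070.2814

T = 263/360 years.
Growth of 1 KRW over T: 1 + 0.0914×263/360 = 1.0667727778.
Growth of 1 AUD over T: 1 + 0.0987×263/360 = 1.0721058333.
CIP: F = S · (grow KRW)/(grow AUD) = 1075.632 × 1.0667727778/1.0721058333 = 1070.281404 KRW per AUD.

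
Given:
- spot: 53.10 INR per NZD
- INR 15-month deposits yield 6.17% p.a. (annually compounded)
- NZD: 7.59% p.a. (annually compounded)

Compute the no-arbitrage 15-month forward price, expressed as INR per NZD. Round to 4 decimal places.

T = 15/12 years.
INR growth factor: (1 + 0.0617)^(15/12) = 1.07771089.
NZD growth factor: (1 + 0.0759)^(15/12) = 1.09575859.
CIP: F = S · (grow INR)/(grow NZD) = 53.1 × 1.07771089/1.09575859 = 52.225416 INR per NZD.

52.2254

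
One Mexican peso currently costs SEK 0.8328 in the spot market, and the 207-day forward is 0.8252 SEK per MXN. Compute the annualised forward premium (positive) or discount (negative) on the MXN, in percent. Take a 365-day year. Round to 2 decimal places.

T = 207/365 years.
MXN trades forward at -0.91258% vs spot over the period.
Annualise by dividing by T: -0.0091258 / (207/365) = -0.016091 → -1.61%.

-1.61%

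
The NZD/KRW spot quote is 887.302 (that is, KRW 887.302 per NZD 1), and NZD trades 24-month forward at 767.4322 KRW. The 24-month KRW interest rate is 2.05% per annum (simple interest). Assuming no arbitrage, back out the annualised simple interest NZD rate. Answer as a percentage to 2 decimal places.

T = 2 years.
CIP gives F = S · g_KRW/g_NZD, so g_KRW/g_NZD = 767.4322/887.302 = 0.8649053.
KRW growth factor: 1 + 0.0205×2 = 1.041000.
That pins the NZD growth at 1.203600.
r = (1.203600 − 1)/2 = 0.101800 → 10.18%.

10.18%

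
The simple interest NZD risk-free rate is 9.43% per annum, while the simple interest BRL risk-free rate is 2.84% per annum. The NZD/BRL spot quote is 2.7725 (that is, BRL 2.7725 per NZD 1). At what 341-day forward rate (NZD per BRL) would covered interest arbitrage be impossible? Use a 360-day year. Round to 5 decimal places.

0.38261

T = 341/360 years.
BRL growth factor: 1 + 0.0284×341/360 = 1.0269011.
Growth of 1 NZD over T: 1 + 0.0943×341/360 = 1.0893231.
So F = 2.7725 × 1.0269011 / 1.0893231 = 2.613626 (BRL/NZD).
Quoted the other way: 1/2.613626 = 0.38261 NZD per BRL.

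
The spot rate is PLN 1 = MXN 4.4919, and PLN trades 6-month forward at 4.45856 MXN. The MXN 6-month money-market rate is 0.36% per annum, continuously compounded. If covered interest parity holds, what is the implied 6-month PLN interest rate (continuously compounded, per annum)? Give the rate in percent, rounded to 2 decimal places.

T = 6/12 years.
F/S = 4.45856/4.4919 = 0.9925778 = (growth of MXN) / (growth of PLN).
The MXN side grows by e^(0.0036×6/12) = 1.0018016.
So the PLN growth factor = 1.0092928.
r = ln(1.0092928)/(6/12) = 0.018500 → 1.85%.

1.85%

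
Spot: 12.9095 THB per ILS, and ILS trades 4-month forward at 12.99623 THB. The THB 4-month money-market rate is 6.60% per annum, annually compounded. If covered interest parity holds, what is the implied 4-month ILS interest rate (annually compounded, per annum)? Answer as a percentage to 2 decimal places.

4.48%

T = 4/12 years.
By CIP, F/S equals the THB-to-ILS growth ratio: 12.99623/12.9095 = 1.0067183.
THB growth factor: (1 + 0.0660)^(4/12) = 1.021533.
Hence g_ILS = 1.0147158.
Annualise: 1.0147158^(12/4) − 1 = 0.044800 = 4.48%.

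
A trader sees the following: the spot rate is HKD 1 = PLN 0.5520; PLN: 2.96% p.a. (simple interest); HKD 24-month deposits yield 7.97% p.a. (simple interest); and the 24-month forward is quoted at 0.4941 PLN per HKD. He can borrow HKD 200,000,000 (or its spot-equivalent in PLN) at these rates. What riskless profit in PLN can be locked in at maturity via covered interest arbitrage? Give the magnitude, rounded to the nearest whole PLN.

T = 2 years.
Keep in HKD, deliver into the forward: 200,000,000·1.159400·0.4941 = PLN 114,571,908.00.
Swap to PLN now, deposit: 200,000,000·0.5520·1.059200 = PLN 116,935,680.00.
The quoted forward undervalues HKD, so borrow HKD, convert to PLN at spot, deposit the PLN at 2.96%, and buy HKD forward at 0.4941 to cover the loan.
Arbitrage profit = |114,571,908.00 − 116,935,680.00| = PLN 2,363,772.

PLN 2,363,772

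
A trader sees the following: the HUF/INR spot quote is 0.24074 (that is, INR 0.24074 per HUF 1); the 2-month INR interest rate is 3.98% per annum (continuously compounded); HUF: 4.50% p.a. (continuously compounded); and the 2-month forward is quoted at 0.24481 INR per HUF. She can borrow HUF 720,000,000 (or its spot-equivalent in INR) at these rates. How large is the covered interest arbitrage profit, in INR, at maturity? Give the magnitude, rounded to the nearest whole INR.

T = 2/12 years.
Route A — deposit HUF, sell forward: 720,000,000 × 1.00752819544 × 0.24481 = INR 177,590,143.82.
Route B — convert at spot, deposit INR: 720,000,000 × 0.24074 × 1.00665538262 = INR 174,486,396.10.
The quoted forward overvalues HUF, so borrow INR, buy HUF at spot, deposit the HUF at 4.50%, and sell the proceeds forward at 0.24481.
Arbitrage profit = |177,590,143.82 − 174,486,396.10| = INR 3,103,748.

INR 3,103,748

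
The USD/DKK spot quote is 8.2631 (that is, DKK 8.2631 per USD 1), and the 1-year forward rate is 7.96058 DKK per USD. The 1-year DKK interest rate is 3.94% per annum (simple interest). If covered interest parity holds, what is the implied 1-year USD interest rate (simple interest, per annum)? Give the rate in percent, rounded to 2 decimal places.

T = 1 year.
F/S = 7.96058/8.2631 = 0.9633890 = (growth of DKK) / (growth of USD).
DKK growth factor: 1 + 0.0394×1 = 1.039400.
That pins the USD growth at 1.0788996.
r = (1.0788996 − 1)/1 = 0.078900 → 7.89%.

7.89%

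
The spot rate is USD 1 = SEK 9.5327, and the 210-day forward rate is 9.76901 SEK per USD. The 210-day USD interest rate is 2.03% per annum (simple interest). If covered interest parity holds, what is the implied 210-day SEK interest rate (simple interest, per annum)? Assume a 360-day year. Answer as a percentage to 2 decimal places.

T = 210/360 years.
CIP gives F = S · g_SEK/g_USD, so g_SEK/g_USD = 9.76901/9.5327 = 1.0247894.
USD growth factor: 1 + 0.0203×210/360 = 1.0118417.
So the SEK growth factor = 1.0369246.
r = (1.0369246 − 1)/(210/360) = 0.063299 → 6.33%.

6.33%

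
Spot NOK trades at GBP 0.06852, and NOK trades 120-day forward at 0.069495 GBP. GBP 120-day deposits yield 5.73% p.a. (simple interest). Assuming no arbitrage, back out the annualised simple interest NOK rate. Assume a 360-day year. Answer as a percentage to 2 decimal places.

1.44%

T = 120/360 years.
By CIP, F/S equals the GBP-to-NOK growth ratio: 0.069495/0.06852 = 1.0142294.
The GBP side grows by 1 + 0.0573×120/360 = 1.019100.
That pins the NOK growth at 1.0048023.
r = (1.0048023 − 1)/(120/360) = 0.014407 → 1.44%.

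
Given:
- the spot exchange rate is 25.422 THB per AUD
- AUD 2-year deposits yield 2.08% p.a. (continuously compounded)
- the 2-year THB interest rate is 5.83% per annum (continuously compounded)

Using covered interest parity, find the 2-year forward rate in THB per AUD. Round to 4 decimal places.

27.4020

T = 2 years.
Growth of 1 THB over T: e^(0.0583×2) = 1.12366987.
AUD growth factor: e^(0.0208×2) = 1.0424774.
CIP: F = S · (grow THB)/(grow AUD) = 25.422 × 1.12366987/1.0424774 = 27.401971 THB per AUD.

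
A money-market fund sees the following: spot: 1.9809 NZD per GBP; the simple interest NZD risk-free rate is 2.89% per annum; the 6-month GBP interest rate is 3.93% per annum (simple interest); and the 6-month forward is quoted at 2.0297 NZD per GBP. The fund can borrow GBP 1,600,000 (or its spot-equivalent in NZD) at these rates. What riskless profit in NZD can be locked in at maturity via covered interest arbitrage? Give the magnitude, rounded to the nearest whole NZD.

NZD 96,095

T = 6/12 years.
Keep in GBP, deliver into the forward: 1,600,000·1.019650·2.0297 = NZD 3,311,333.77.
Swap to NZD now, deposit: 1,600,000·1.9809·1.014450 = NZD 3,215,238.41.
The quoted forward overvalues GBP, so borrow NZD, buy GBP at spot, deposit the GBP at 3.93%, and sell the proceeds forward at 2.0297.
The gap between the two covered legs is NZD 96,095.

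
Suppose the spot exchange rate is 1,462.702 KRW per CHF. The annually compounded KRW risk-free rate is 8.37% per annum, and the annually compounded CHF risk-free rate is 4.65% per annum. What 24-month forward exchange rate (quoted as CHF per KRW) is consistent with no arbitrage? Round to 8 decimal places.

T = 2 years.
KRW accumulates by (1 + 0.0837)^2 = 1.1744057.
CHF growth factor: (1 + 0.0465)^2 = 1.0951623.
So F = 1462.702 × 1.1744057 / 1.0951623 = 1568.540 (KRW/CHF).
Quoted the other way: 1/1568.540 = 0.00063754 CHF per KRW.

0.00063754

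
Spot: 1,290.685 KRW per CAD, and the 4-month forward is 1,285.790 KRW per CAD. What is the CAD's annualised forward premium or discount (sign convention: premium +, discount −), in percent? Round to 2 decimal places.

T = 4/12 years.
CAD trades forward at -0.37926% vs spot over the period.
Annualise by dividing by T: -0.0037926 / (4/12) = -0.011378 → -1.14%.

-1.14%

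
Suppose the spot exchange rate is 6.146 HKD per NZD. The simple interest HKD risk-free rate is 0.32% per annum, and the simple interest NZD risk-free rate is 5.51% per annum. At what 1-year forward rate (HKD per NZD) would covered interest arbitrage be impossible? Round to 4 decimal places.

5.8437

T = 1 year.
Growth of 1 HKD over T: 1 + 0.0032×1 = 1.003200.
NZD growth factor: 1 + 0.0551×1 = 1.055100.
CIP: F = S · (grow HKD)/(grow NZD) = 6.146 × 1.003200/1.055100 = 5.843680 HKD per NZD.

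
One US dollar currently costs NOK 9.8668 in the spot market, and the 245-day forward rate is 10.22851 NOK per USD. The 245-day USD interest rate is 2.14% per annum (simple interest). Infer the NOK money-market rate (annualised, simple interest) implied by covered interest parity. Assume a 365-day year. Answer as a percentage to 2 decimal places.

7.68%

T = 245/365 years.
F/S = 10.22851/9.8668 = 1.0366593 = (growth of NOK) / (growth of USD).
USD growth factor: 1 + 0.0214×245/365 = 1.0143644.
That pins the NOK growth at 1.0515503.
r = (1.0515503 − 1)/(245/365) = 0.076799 → 7.68%.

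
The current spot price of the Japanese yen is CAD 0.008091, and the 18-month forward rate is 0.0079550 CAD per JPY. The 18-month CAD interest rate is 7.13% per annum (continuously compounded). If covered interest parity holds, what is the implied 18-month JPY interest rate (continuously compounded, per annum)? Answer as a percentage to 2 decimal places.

8.26%

T = 18/12 years.
CIP gives F = S · g_CAD/g_JPY, so g_CAD/g_JPY = 0.007955/0.008091 = 0.9831912.
The CAD side grows by e^(0.0713×18/12) = 1.1128786.
So the JPY growth factor = 1.1319046.
Take logs: ln 1.1319046 / (18/12) = 0.082601, so 8.26%.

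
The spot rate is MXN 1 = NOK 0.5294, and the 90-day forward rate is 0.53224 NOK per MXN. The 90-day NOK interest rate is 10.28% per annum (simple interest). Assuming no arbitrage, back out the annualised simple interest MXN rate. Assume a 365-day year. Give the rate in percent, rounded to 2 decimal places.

T = 90/365 years.
By CIP, F/S equals the NOK-to-MXN growth ratio: 0.53224/0.5294 = 1.0053646.
NOK growth factor: 1 + 0.1028×90/365 = 1.0253479.
That pins the MXN growth at 1.0198767.
(1.0198767 − 1)/T = 0.080611, i.e. 8.06%.

8.06%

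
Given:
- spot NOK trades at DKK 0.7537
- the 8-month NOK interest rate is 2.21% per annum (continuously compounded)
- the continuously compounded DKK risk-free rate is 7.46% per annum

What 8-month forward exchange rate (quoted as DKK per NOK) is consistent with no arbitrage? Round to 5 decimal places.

T = 8/12 years.
DKK accumulates by e^(0.0746×8/12) = 1.0509908.
Growth of 1 NOK over T: e^(0.0221×8/12) = 1.0148424.
Forward (DKK per NOK) = 0.7537 × 1.0509908 / 1.0148424 = 0.7805466.

0.78055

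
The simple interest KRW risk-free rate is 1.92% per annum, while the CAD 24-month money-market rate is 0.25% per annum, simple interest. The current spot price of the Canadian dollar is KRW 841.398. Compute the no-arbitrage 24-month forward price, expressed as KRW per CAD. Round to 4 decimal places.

869.3609

T = 2 years.
KRW accumulates by 1 + 0.0192×2 = 1.038400.
Growth of 1 CAD over T: 1 + 0.0025×2 = 1.005000.
So F = 841.398 × 1.038400 / 1.005000 = 869.360879 (KRW/CAD).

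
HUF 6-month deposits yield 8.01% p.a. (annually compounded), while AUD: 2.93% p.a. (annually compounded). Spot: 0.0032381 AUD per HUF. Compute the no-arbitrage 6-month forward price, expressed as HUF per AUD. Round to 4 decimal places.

316.3521

T = 6/12 years.
AUD growth factor: (1 + 0.0293)^(6/12) = 1.014544233.
HUF growth factor: (1 + 0.0801)^(6/12) = 1.039278596.
CIP: F = S · (grow AUD)/(grow HUF) = 0.0032381 × 1.014544233/1.039278596 = 0.00316103468 AUD per HUF.
Invert for HUF per AUD: 1 / 0.00316103468 = 316.3521.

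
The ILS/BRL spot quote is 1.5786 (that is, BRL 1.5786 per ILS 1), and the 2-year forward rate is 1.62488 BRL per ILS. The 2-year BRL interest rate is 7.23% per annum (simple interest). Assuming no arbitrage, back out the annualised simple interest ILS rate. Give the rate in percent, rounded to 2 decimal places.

T = 2 years.
F/S = 1.62488/1.5786 = 1.0293171 = (growth of BRL) / (growth of ILS).
The BRL side grows by 1 + 0.0723×2 = 1.144600.
Hence g_ILS = 1.1119994.
(1.1119994 − 1)/T = 0.056000, i.e. 5.60%.

5.60%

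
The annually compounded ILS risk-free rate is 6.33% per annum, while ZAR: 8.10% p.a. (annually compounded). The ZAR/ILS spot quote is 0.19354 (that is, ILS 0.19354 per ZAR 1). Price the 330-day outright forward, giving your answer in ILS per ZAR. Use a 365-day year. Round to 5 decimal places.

T = 330/365 years.
Growth of 1 ILS over T: (1 + 0.0633)^(330/365) = 1.0570603.
Growth of 1 ZAR over T: (1 + 0.0810)^(330/365) = 1.0729565.
So F = 0.19354 × 1.0570603 / 1.0729565 = 0.1906726 (ILS/ZAR).

0.19067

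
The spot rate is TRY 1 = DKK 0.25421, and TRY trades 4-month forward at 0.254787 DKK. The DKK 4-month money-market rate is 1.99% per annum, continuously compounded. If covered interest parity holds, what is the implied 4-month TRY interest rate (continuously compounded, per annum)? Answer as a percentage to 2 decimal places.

T = 4/12 years.
By CIP, F/S equals the DKK-to-TRY growth ratio: 0.254787/0.25421 = 1.0022698.
The DKK side grows by e^(0.0199×4/12) = 1.0066554.
That pins the TRY growth at 1.0043757.
Take logs: ln 1.0043757 / (4/12) = 0.013098, so 1.31%.

1.31%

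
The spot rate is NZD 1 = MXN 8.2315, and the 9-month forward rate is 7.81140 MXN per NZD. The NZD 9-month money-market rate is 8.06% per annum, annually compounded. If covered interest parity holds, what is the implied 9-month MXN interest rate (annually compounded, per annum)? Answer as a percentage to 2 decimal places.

0.77%

T = 9/12 years.
CIP gives F = S · g_MXN/g_NZD, so g_MXN/g_NZD = 7.8114/8.2315 = 0.9489643.
NZD growth factor: (1 + 0.0806)^(9/12) = 1.0598605.
That pins the MXN growth at 1.0057698.
Annualise: 1.0057698^(12/9) − 1 = 0.007700 = 0.77%.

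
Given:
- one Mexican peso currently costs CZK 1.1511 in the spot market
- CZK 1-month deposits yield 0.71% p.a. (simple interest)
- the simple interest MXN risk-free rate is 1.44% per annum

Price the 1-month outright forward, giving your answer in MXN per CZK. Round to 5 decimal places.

T = 1/12 years.
CZK growth factor: 1 + 0.0071×1/12 = 1.0005917.
MXN accumulates by 1 + 0.0144×1/12 = 1.001200.
CIP: F = S · (grow CZK)/(grow MXN) = 1.1511 × 1.0005917/1.001200 = 1.150401 CZK per MXN.
Invert for MXN per CZK: 1 / 1.150401 = 0.86926.

0.86926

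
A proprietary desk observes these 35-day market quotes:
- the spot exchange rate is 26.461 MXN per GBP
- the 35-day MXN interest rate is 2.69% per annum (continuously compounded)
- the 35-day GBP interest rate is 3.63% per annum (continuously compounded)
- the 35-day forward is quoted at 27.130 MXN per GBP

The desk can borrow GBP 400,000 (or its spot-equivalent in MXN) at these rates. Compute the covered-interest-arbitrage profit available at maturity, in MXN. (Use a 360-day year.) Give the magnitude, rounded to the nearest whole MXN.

MXN 278,249

T = 35/360 years.
Invest the GBP and cover forward: 400,000 × 1.0035354015 × 27.130 = MXN 10,890,366.18.
Convert at spot and invest in MXN: 400,000 × 26.461 × 1.0026187006 = MXN 10,612,117.37.
The quoted forward overvalues GBP, so borrow MXN, buy GBP at spot, deposit the GBP at 3.63%, and sell the proceeds forward at 27.130.
Arbitrage profit = |10,890,366.18 − 10,612,117.37| = MXN 278,249.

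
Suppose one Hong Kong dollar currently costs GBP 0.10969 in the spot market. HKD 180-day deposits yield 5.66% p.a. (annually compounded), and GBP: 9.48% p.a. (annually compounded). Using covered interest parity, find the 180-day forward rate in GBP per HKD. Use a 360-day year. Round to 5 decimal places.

0.11166

T = 180/360 years.
Growth of 1 GBP over T: (1 + 0.0948)^(180/360) = 1.0463269.
Growth of 1 HKD over T: (1 + 0.0566)^(180/360) = 1.0279105.
Forward (GBP per HKD) = 0.10969 × 1.0463269 / 1.0279105 = 0.1116552.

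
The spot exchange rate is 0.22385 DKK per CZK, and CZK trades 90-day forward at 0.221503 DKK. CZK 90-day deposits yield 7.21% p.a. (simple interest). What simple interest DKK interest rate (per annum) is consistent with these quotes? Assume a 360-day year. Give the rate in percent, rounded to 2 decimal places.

2.94%

T = 90/360 years.
CIP gives F = S · g_DKK/g_CZK, so g_DKK/g_CZK = 0.221503/0.22385 = 0.9895153.
CZK growth factor: 1 + 0.0721×90/360 = 1.018025.
That pins the DKK growth at 1.0073513.
r = (1.0073513 − 1)/(90/360) = 0.029405 → 2.94%.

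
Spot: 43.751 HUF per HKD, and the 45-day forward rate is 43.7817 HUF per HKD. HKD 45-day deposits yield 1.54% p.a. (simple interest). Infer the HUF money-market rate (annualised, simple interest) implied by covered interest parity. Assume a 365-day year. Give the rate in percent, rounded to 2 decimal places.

T = 45/365 years.
CIP gives F = S · g_HUF/g_HKD, so g_HUF/g_HKD = 43.7817/43.751 = 1.0007017.
HKD growth factor: 1 + 0.0154×45/365 = 1.0018986.
So the HUF growth factor = 1.0026016.
(1.0026016 − 1)/T = 0.021102, i.e. 2.11%.

2.11%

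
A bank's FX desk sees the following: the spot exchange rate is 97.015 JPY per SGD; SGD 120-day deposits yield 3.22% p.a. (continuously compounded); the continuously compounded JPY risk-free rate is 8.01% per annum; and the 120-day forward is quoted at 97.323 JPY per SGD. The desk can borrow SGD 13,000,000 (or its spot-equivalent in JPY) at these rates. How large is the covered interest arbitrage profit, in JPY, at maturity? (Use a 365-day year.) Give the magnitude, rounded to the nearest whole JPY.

JPY 16,184,875

T = 120/365 years.
Route A — deposit SGD, sell forward: 13,000,000 × 1.010642534517 × 97.323 = JPY 1,278,663,924.03.
Route B — convert at spot, deposit JPY: 13,000,000 × 97.015 × 1.026684056759 = JPY 1,294,848,798.96.
The quoted forward undervalues SGD, so borrow SGD, convert to JPY at spot, deposit the JPY at 8.01%, and buy SGD forward at 97.323 to cover the loan.
Profit = 1,294,848,798.96 − 1,278,663,924.03 = JPY 16,184,875.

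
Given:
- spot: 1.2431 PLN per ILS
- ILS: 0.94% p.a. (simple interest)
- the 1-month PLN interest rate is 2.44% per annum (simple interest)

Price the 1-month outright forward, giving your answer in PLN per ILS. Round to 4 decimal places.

T = 1/12 years.
PLN accumulates by 1 + 0.0244×1/12 = 1.0020333.
ILS growth factor: 1 + 0.0094×1/12 = 1.0007833.
So F = 1.2431 × 1.0020333 / 1.0007833 = 1.244653 (PLN/ILS).

1.2447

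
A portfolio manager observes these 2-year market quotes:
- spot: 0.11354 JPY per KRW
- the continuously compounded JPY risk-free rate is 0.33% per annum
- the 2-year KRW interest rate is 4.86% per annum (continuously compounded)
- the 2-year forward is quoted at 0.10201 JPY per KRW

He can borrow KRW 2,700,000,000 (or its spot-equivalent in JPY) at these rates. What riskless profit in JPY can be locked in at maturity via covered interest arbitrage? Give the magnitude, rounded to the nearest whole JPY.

JPY 5,045,175

T = 2 years.
Keep in KRW, deliver into the forward: 2,700,000,000·1.10208076773·0.10201 = JPY 303,542,799.61.
Swap to JPY now, deposit: 2,700,000,000·0.11354·1.006621828 = JPY 308,587,974.35.
The quoted forward undervalues KRW, so borrow KRW, convert to JPY at spot, deposit the JPY at 0.33%, and buy KRW forward at 0.10201 to cover the loan.
Profit = 308,587,974.35 − 303,542,799.61 = JPY 5,045,175.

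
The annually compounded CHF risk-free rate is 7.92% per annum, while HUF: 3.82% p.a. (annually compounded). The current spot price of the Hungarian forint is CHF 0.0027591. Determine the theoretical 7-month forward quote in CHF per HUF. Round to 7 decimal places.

0.0028221

T = 7/12 years.
Growth of 1 CHF over T: (1 + 0.0792)^(7/12) = 1.0454649.
HUF accumulates by (1 + 0.0382)^(7/12) = 1.0221091.
So F = 0.0027591 × 1.0454649 / 1.0221091 = 0.002822147 (CHF/HUF).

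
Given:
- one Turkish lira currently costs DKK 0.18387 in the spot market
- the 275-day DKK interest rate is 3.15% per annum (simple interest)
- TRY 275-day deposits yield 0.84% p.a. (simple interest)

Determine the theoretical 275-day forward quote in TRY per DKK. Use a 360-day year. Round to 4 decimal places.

T = 275/360 years.
DKK accumulates by 1 + 0.0315×275/360 = 1.0240625.
Growth of 1 TRY over T: 1 + 0.0084×275/360 = 1.0064167.
Forward (DKK per TRY) = 0.18387 × 1.0240625 / 1.0064167 = 0.1870938.
Quoted the other way: 1/0.1870938 = 5.3449 TRY per DKK.

5.3449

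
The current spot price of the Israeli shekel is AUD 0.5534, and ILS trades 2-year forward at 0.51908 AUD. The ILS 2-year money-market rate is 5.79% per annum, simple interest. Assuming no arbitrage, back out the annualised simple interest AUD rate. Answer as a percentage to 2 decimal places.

2.33%

T = 2 years.
By CIP, F/S equals the AUD-to-ILS growth ratio: 0.51908/0.5534 = 0.9379834.
The ILS side grows by 1 + 0.0579×2 = 1.115800.
So the AUD growth factor = 1.0466019.
r = (1.0466019 − 1)/2 = 0.023301 → 2.33%.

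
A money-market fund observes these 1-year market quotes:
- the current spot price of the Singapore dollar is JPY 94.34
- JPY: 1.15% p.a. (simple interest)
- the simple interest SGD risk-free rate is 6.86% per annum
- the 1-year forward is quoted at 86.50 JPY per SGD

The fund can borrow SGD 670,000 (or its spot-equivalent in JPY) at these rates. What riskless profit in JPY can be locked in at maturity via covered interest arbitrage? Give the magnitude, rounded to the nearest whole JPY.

JPY 2,003,977

T = 1 year.
Route A — deposit SGD, sell forward: 670,000 × 1.068600 × 86.50 = JPY 61,930,713.00.
Route B — convert at spot, deposit JPY: 670,000 × 94.34 × 1.011500 = JPY 63,934,689.70.
The quoted forward undervalues SGD, so borrow SGD, convert to JPY at spot, deposit the JPY at 1.15%, and buy SGD forward at 86.50 to cover the loan.
Profit = 63,934,689.70 − 61,930,713.00 = JPY 2,003,977.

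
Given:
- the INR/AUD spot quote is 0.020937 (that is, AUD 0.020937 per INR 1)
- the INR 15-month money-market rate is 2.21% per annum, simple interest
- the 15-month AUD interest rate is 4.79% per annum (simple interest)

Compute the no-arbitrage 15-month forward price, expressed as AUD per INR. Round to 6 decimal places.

0.021594

T = 15/12 years.
AUD growth factor: 1 + 0.0479×15/12 = 1.059875.
Growth of 1 INR over T: 1 + 0.0221×15/12 = 1.027625.
CIP: F = S · (grow AUD)/(grow INR) = 0.020937 × 1.059875/1.027625 = 0.02159407 AUD per INR.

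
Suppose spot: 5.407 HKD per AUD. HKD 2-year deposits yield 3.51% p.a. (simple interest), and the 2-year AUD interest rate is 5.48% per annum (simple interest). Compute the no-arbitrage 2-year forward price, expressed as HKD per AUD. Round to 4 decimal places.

T = 2 years.
Growth of 1 HKD over T: 1 + 0.0351×2 = 1.070200.
Growth of 1 AUD over T: 1 + 0.0548×2 = 1.109600.
Forward (HKD per AUD) = 5.407 × 1.070200 / 1.109600 = 5.215007.

5.2150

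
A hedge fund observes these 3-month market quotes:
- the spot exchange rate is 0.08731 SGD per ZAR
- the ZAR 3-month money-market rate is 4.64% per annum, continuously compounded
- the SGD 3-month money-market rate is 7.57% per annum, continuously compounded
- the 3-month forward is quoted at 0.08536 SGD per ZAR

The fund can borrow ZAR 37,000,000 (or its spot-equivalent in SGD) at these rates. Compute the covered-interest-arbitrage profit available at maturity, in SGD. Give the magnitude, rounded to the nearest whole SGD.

SGD 97,019

T = 3/12 years.
Keep in ZAR, deliver into the forward: 37,000,000·1.011667541·0.08536 = SGD 3,195,169.83.
Swap to SGD now, deposit: 37,000,000·0.08731·1.019105213 = SGD 3,292,188.82.
The quoted forward undervalues ZAR, so borrow ZAR, convert to SGD at spot, deposit the SGD at 7.57%, and buy ZAR forward at 0.08536 to cover the loan.
Arbitrage profit = |3,195,169.83 − 3,292,188.82| = SGD 97,019.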